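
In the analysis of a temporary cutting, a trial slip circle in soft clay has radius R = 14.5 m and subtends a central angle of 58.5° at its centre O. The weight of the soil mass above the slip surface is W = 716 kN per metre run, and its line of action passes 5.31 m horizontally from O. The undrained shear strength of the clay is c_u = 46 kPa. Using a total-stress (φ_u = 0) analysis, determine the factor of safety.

FS = 2.60

Taking moments about the centre O, the resisting moment is provided by the undrained shear strength acting along the arc:
Arc length L_a = R·θ = 14.5·(58.5°·π/180) = 14.5·1.0210 = 14.80 m
M_R = c_u·L_a·R = 46·14.80·14.5 = 9874.8 kN·m/m
M_D = W·d = 716·5.31 = 3802.0 kN·m/m
FS = M_R / M_D = 9874.8 / 3802.0 = 2.597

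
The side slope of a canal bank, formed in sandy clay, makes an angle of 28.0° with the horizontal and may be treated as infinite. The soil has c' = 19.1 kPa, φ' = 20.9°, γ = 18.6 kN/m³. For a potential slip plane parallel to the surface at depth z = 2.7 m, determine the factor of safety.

For an infinite slope with a slip plane parallel to the surface (no pore pressure): FS = [c' + γz cos²β tanφ'] / [γz sinβ cosβ].
γz = 18.6·2.7 = 50.22 kN/m²
Numerator = 19.1 + 50.22·cos²28.0°·tan20.9° = 19.1 + 50.22·0.7796·0.3819 = 34.050 kPa
Denominator = 50.22·sin28.0°·cos28.0° = 50.22·0.4695·0.8829 = 20.817 kPa
FS = 34.050 / 20.817 = 1.636

FS = 1.64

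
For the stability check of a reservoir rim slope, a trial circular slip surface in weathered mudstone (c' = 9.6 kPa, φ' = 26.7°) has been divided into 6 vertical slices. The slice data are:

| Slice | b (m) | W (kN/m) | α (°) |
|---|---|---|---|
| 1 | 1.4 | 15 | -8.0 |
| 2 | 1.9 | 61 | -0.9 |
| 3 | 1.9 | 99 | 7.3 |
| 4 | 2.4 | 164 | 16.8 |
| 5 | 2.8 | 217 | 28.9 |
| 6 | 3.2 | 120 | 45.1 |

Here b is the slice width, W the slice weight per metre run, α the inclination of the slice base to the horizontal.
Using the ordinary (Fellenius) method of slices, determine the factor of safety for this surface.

FS = 1.84

Ordinary method of slices: FS = Σ[c'·Δl_i + (W_i cosα_i)·tanφ'] / Σ W_i sinα_i, with Δl_i = b_i / cosα_i.
Slice 1: Δl = 1.4/cos(-8.0°) = 1.414 m; N'_1 = 15·cos(-8.0°) = 14.9; c'Δl = 13.57; W sinα = -2.1
Slice 2: Δl = 1.9/cos(-0.9°) = 1.900 m; N'_2 = 61·cos(-0.9°) = 61.0; c'Δl = 18.24; W sinα = -1.0
Slice 3: Δl = 1.9/cos7.3° = 1.916 m; N'_3 = 99·cos7.3° = 98.2; c'Δl = 18.39; W sinα = 12.6
Slice 4: Δl = 2.4/cos16.8° = 2.507 m; N'_4 = 164·cos16.8° = 157.0; c'Δl = 24.07; W sinα = 47.4
Slice 5: Δl = 2.8/cos28.9° = 3.198 m; N'_5 = 217·cos28.9° = 190.0; c'Δl = 30.70; W sinα = 104.9
Slice 6: Δl = 3.2/cos45.1° = 4.533 m; N'_6 = 120·cos45.1° = 84.7; c'Δl = 43.52; W sinα = 85.0
Σc'Δl = 148.5 kN/m; ΣN' = 605.7 kN/m; ΣW sinα = 246.8 kN/m
Resisting = 148.5 + 605.7·tan26.7° = 148.5 + 304.6 = 453.1 kN/m
FS = 453.1 / 246.8 = 1.836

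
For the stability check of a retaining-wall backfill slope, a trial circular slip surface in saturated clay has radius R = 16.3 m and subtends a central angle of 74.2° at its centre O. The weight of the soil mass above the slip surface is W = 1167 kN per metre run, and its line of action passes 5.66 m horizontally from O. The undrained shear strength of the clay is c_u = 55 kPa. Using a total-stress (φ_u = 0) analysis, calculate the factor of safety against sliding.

Taking moments about the centre O, the resisting moment is provided by the undrained shear strength acting along the arc:
Arc length L_a = R·θ = 16.3·(74.2°·π/180) = 16.3·1.2950 = 21.11 m
M_R = c_u·L_a·R = 55·21.11·16.3 = 18924.3 kN·m/m
M_D = W·d = 1167·5.66 = 6605.2 kN·m/m
FS = M_R / M_D = 18924.3 / 6605.2 = 2.865

FS = 2.87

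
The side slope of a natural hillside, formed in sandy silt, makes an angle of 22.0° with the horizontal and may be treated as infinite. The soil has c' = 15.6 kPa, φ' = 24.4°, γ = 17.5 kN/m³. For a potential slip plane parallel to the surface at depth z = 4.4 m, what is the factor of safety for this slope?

FS = 1.71

For an infinite slope with a slip plane parallel to the surface (no pore pressure): FS = [c' + γz cos²β tanφ'] / [γz sinβ cosβ].
γz = 17.5·4.4 = 77.00 kN/m²
Numerator = 15.6 + 77.00·cos²22.0°·tan24.4° = 15.6 + 77.00·0.8597·0.4536 = 45.627 kPa
Denominator = 77.00·sin22.0°·cos22.0° = 77.00·0.3746·0.9272 = 26.744 kPa
FS = 45.627 / 26.744 = 1.706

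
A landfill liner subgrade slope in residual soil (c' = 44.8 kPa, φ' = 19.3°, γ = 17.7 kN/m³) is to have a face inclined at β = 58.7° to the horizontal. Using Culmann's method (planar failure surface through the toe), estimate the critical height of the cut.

H_c = 35.93 m

Culmann's analysis gives the critical failure plane at α_cr = (β + φ')/2 = (58.7 + 19.3)/2 = 39.0°, and the critical height
H_c = (4c'/γ) · sinβ cosφ' / [1 − cos(β − φ')]
    = (4·44.8/17.7) · sin58.7°·cos19.3° / [1 − cos(39.4°)]
    = 10.124 · 0.8545·0.9438 / [1 − 0.7727]
    = 10.124 · 0.8064 / 0.2273
    = 35.93 m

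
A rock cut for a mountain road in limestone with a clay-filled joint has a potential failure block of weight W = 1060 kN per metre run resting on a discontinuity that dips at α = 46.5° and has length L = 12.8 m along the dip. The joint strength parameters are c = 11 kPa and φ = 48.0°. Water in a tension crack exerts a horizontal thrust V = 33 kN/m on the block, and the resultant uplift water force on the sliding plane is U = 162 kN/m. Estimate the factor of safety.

Resolving the block weight along and normal to the plane and applying the Mohr–Coulomb strength on the joint:
N' = W cosα − U − V sinα = 1060·cos46.5° − 162 − 33·sin46.5° = 543.7 kN/m
Driving force T = W sinα + V cosα = 1060·sin46.5° + 33·cos46.5° = 791.6 kN/m
Resisting force R = c·L + N'·tanφ = 11·12.8 + 543.7·tan48.0° = 140.8 + 603.9 = 744.7 kN/m
FS = R / T = 744.7 / 791.6 = 0.941

FS = 0.94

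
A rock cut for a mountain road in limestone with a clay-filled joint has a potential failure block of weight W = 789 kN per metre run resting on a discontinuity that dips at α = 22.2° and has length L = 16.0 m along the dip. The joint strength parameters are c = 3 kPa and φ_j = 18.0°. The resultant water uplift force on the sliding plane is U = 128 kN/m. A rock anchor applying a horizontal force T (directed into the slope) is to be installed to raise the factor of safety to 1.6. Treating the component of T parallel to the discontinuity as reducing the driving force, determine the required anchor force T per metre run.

T = 145 kN/m

Resolving forces along and normal to the sliding plane, with the horizontal anchor force T adding T·sinα to the effective normal force and T·cosα acting up the plane against the driving force:
FS = [cL + (W cosα − U + T sinα) tanφ_j] / [W sinα − T cosα]
Without the anchor: N' = 602.5 kN/m, driving T_d = 298.1 kN/m, resisting R = 3·16.0 + 602.5·tan18.0° = 243.8 kN/m, FS = 0.82.
Setting FS = 1.6 and solving for T:
1.6·(298.1 − T cos22.2°) = 243.8 + T sin22.2°·tan18.0°
T·(sin22.2°·tan18.0° + 1.6·cos22.2°) = 1.6·298.1 − 243.8
T·(0.3778·0.3249 + 1.6·0.9259) = 477.0 − 243.8 = 233.2
T·1.6042 = 233.2
T = 145.4 kN/m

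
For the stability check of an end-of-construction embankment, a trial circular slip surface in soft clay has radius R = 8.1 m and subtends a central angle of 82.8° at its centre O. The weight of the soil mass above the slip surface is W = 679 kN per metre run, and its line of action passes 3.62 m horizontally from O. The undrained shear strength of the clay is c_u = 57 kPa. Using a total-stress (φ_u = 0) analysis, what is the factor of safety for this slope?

FS = 2.20

Taking moments about the centre O, the resisting moment is provided by the undrained shear strength acting along the arc:
Arc length L_a = R·θ = 8.1·(82.8°·π/180) = 8.1·1.4451 = 11.71 m
M_R = c_u·L_a·R = 57·11.71·8.1 = 5404.5 kN·m/m
M_D = W·d = 679·3.62 = 2458.0 kN·m/m
FS = M_R / M_D = 5404.5 / 2458.0 = 2.199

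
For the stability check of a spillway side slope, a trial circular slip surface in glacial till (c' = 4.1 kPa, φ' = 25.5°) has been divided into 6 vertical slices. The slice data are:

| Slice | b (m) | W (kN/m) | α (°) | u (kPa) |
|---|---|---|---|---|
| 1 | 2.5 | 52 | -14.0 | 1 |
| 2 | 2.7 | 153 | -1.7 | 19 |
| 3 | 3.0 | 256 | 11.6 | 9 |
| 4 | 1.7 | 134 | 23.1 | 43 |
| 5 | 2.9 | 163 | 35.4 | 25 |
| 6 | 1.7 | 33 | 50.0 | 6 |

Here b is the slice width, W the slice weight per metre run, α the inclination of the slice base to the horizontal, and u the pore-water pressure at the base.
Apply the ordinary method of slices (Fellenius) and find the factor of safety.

FS = 1.40

Ordinary method of slices: FS = Σ[c'·Δl_i + (W_i cosα_i − u_i·Δl_i)·tanφ'] / Σ W_i sinα_i, with Δl_i = b_i / cosα_i.
Slice 1: Δl = 2.5/cos(-14.0°) = 2.577 m; N'_1 = 52·cos(-14.0°) − 1·2.577 = 47.9; c'Δl = 10.56; W sinα = -12.6
Slice 2: Δl = 2.7/cos(-1.7°) = 2.701 m; N'_2 = 153·cos(-1.7°) − 19·2.701 = 101.6; c'Δl = 11.07; W sinα = -4.5
Slice 3: Δl = 3.0/cos11.6° = 3.063 m; N'_3 = 256·cos11.6° − 9·3.063 = 223.2; c'Δl = 12.56; W sinα = 51.5
Slice 4: Δl = 1.7/cos23.1° = 1.848 m; N'_4 = 134·cos23.1° − 43·1.848 = 43.8; c'Δl = 7.58; W sinα = 52.6
Slice 5: Δl = 2.9/cos35.4° = 3.558 m; N'_5 = 163·cos35.4° − 25·3.558 = 43.9; c'Δl = 14.59; W sinα = 94.4
Slice 6: Δl = 1.7/cos50.0° = 2.645 m; N'_6 = 33·cos50.0° − 6·2.645 = 5.3; c'Δl = 10.84; W sinα = 25.3
Σc'Δl = 67.2 kN/m; ΣN' = 465.7 kN/m; ΣW sinα = 206.6 kN/m
Resisting = 67.2 + 465.7·tan25.5° = 67.2 + 222.2 = 289.4 kN/m
FS = 289.4 / 206.6 = 1.400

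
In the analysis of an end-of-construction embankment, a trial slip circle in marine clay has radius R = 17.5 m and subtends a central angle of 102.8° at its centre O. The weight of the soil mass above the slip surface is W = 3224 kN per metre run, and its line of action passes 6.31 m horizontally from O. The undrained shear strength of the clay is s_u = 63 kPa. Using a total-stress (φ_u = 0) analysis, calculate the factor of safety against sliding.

FS = 1.70

Taking moments about the centre O, the resisting moment is provided by the undrained shear strength acting along the arc:
Arc length L_a = R·θ = 17.5·(102.8°·π/180) = 17.5·1.7942 = 31.40 m
M_R = s_u·L_a·R = 63·31.40·17.5 = 34616.8 kN·m/m
M_D = W·d = 3224·6.31 = 20343.4 kN·m/m
FS = M_R / M_D = 34616.8 / 20343.4 = 1.702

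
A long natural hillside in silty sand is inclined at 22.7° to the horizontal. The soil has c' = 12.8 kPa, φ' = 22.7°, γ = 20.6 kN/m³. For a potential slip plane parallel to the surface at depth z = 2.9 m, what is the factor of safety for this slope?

FS = 1.60

For an infinite slope with a slip plane parallel to the surface (no pore pressure): FS = [c' + γz cos²β tanφ'] / [γz sinβ cosβ].
γz = 20.6·2.9 = 59.74 kN/m²
Numerator = 12.8 + 59.74·cos²22.7°·tan22.7° = 12.8 + 59.74·0.8511·0.4183 = 34.068 kPa
Denominator = 59.74·sin22.7°·cos22.7° = 59.74·0.3859·0.9225 = 21.268 kPa
FS = 34.068 / 21.268 = 1.602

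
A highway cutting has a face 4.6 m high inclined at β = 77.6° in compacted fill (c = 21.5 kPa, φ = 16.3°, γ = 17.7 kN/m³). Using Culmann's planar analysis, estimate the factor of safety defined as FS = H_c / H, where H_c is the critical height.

H_c = (4c/γ) · sinβ cosφ / [1 − cos(β − φ)]
    = (4·21.5/17.7) · sin77.6°·cos16.3° / [1 − cos61.3°]
    = 4.859 · 0.9374 / 0.5198 = 8.76 m
FS = H_c / H = 8.76 / 4.6 = 1.905

FS = 1.90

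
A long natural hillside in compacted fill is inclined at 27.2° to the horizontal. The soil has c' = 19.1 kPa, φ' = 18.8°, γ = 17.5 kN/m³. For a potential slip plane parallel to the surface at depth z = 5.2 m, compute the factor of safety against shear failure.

For an infinite slope with a slip plane parallel to the surface (no pore pressure): FS = [c' + γz cos²β tanφ'] / [γz sinβ cosβ].
γz = 17.5·5.2 = 91.00 kN/m²
Numerator = 19.1 + 91.00·cos²27.2°·tan18.8° = 19.1 + 91.00·0.7911·0.3404 = 43.606 kPa
Denominator = 91.00·sin27.2°·cos27.2° = 91.00·0.4571·0.8894 = 36.996 kPa
FS = 43.606 / 36.996 = 1.179

FS = 1.18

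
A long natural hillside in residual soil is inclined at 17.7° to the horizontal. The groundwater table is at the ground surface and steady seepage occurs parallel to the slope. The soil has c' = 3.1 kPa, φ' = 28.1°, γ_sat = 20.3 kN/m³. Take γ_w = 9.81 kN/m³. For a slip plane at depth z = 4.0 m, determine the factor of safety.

With seepage parallel to the slope and the water table at the surface, the effective normal stress on the slip plane uses the buoyant unit weight γ' = γ_sat − γ_w while the driving shear stress uses γ_sat:
FS = [c' + γ' z cos²β tanφ'] / [γ_sat z sinβ cosβ]
γ' = 20.3 − 9.81 = 10.49 kN/m³
Numerator = 3.1 + 10.49·4.0·cos²17.7°·tan28.1° = 3.1 + 10.49·4.0·0.9076·0.5340 = 23.434 kPa
Denominator = 20.3·4.0·sin17.7°·cos17.7° = 20.3·4.0·0.3040·0.9527 = 23.519 kPa
FS = 23.434 / 23.519 = 0.996

FS = 1.00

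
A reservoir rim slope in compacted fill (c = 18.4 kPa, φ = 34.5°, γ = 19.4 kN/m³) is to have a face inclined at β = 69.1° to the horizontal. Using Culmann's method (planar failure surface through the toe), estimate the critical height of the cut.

Culmann's analysis gives the critical failure plane at α_cr = (β + φ)/2 = (69.1 + 34.5)/2 = 51.8°, and the critical height
H_c = (4c/γ) · sinβ cosφ / [1 − cos(β − φ)]
    = (4·18.4/19.4) · sin69.1°·cos34.5° / [1 − cos(34.6°)]
    = 3.794 · 0.9342·0.8241 / [1 − 0.8231]
    = 3.794 · 0.7699 / 0.1769
    = 16.51 m

H_c = 16.51 m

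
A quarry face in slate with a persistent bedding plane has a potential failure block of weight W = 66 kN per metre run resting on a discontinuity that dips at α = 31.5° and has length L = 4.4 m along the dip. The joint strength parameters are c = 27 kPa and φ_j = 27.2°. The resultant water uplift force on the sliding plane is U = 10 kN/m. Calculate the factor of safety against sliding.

Resolving the block weight along and normal to the plane and applying the Mohr–Coulomb strength on the joint:
N' = W cosα − U = 66·cos31.5° − 10 = 46.3 kN/m
Driving force T = W sinα = 66·sin31.5° = 34.5 kN/m
Resisting force R = c·L + N'·tanφ_j = 27·4.4 + 46.3·tan27.2° = 118.8 + 23.8 = 142.6 kN/m
FS = R / T = 142.6 / 34.5 = 4.135

FS = 4.13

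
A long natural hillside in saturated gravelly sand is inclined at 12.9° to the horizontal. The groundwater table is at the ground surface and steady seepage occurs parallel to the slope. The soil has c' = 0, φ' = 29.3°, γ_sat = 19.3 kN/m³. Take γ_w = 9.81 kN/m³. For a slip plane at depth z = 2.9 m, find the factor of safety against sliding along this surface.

With seepage parallel to the slope and the water table at the surface, the effective normal stress on the slip plane uses the buoyant unit weight γ' = γ_sat − γ_w while the driving shear stress uses γ_sat:
FS = [c' + γ' z cos²β tanφ'] / [γ_sat z sinβ cosβ]
(For c' = 0 this reduces to FS = (γ'/γ_sat)·tanφ'/tanβ.)
γ' = 19.3 − 9.81 = 9.49 kN/m³
Numerator = 0.0 + 9.49·2.9·cos²12.9°·tan29.3° = 0.0 + 9.49·2.9·0.9502·0.5612 = 14.674 kPa
Denominator = 19.3·2.9·sin12.9°·cos12.9° = 19.3·2.9·0.2233·0.9748 = 12.180 kPa
FS = 14.674 / 12.180 = 1.205

FS = 1.20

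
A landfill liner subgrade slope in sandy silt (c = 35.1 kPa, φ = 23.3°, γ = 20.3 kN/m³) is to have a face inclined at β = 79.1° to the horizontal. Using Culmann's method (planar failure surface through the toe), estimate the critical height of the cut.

Culmann's analysis gives the critical failure plane at α_cr = (β + φ)/2 = (79.1 + 23.3)/2 = 51.2°, and the critical height
H_c = (4c/γ) · sinβ cosφ / [1 − cos(β − φ)]
    = (4·35.1/20.3) · sin79.1°·cos23.3° / [1 − cos(55.8°)]
    = 6.916 · 0.9820·0.9184 / [1 − 0.5621]
    = 6.916 · 0.9019 / 0.4379
    = 14.24 m

H_c = 14.24 m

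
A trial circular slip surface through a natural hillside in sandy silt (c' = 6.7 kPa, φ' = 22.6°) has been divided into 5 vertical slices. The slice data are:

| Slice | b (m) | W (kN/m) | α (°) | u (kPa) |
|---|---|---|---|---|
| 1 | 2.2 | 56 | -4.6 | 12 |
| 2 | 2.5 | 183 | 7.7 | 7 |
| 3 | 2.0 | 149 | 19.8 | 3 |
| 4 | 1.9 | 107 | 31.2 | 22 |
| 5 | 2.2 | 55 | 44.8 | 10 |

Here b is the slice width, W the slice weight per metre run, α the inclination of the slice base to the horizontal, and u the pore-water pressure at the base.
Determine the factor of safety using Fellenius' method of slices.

FS = 1.45

Ordinary method of slices: FS = Σ[c'·Δl_i + (W_i cosα_i − u_i·Δl_i)·tanφ'] / Σ W_i sinα_i, with Δl_i = b_i / cosα_i.
Slice 1: Δl = 2.2/cos(-4.6°) = 2.207 m; N'_1 = 56·cos(-4.6°) − 12·2.207 = 29.3; c'Δl = 14.79; W sinα = -4.5
Slice 2: Δl = 2.5/cos7.7° = 2.523 m; N'_2 = 183·cos7.7° − 7·2.523 = 163.7; c'Δl = 16.90; W sinα = 24.5
Slice 3: Δl = 2.0/cos19.8° = 2.126 m; N'_3 = 149·cos19.8° − 3·2.126 = 133.8; c'Δl = 14.24; W sinα = 50.5
Slice 4: Δl = 1.9/cos31.2° = 2.221 m; N'_4 = 107·cos31.2° − 22·2.221 = 42.7; c'Δl = 14.88; W sinα = 55.4
Slice 5: Δl = 2.2/cos44.8° = 3.100 m; N'_5 = 55·cos44.8° − 10·3.100 = 8.0; c'Δl = 20.77; W sinα = 38.8
Σc'Δl = 81.6 kN/m; ΣN' = 377.5 kN/m; ΣW sinα = 164.7 kN/m
Resisting = 81.6 + 377.5·tan22.6° = 81.6 + 157.1 = 238.7 kN/m
FS = 238.7 / 164.7 = 1.450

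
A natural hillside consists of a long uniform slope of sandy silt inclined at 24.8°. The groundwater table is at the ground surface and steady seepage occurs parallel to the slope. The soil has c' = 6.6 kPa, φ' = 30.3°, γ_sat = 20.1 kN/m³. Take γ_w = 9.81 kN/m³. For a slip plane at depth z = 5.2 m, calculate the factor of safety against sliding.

With seepage parallel to the slope and the water table at the surface, the effective normal stress on the slip plane uses the buoyant unit weight γ' = γ_sat − γ_w while the driving shear stress uses γ_sat:
FS = [c' + γ' z cos²β tanφ'] / [γ_sat z sinβ cosβ]
γ' = 20.1 − 9.81 = 10.29 kN/m³
Numerator = 6.6 + 10.29·5.2·cos²24.8°·tan30.3° = 6.6 + 10.29·5.2·0.8241·0.5844 = 32.366 kPa
Denominator = 20.1·5.2·sin24.8°·cos24.8° = 20.1·5.2·0.4195·0.9078 = 39.798 kPa
FS = 32.366 / 39.798 = 0.813

FS = 0.81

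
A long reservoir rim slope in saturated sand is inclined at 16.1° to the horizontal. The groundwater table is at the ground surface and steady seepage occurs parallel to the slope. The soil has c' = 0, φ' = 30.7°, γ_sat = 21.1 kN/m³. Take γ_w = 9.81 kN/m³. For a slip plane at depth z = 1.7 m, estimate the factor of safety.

FS = 1.10

With seepage parallel to the slope and the water table at the surface, the effective normal stress on the slip plane uses the buoyant unit weight γ' = γ_sat − γ_w while the driving shear stress uses γ_sat:
FS = [c' + γ' z cos²β tanφ'] / [γ_sat z sinβ cosβ]
(For c' = 0 this reduces to FS = (γ'/γ_sat)·tanφ'/tanβ.)
γ' = 21.1 − 9.81 = 11.29 kN/m³
Numerator = 0.0 + 11.29·1.7·cos²16.1°·tan30.7° = 0.0 + 11.29·1.7·0.9231·0.5938 = 10.520 kPa
Denominator = 21.1·1.7·sin16.1°·cos16.1° = 21.1·1.7·0.2773·0.9608 = 9.557 kPa
FS = 10.520 / 9.557 = 1.101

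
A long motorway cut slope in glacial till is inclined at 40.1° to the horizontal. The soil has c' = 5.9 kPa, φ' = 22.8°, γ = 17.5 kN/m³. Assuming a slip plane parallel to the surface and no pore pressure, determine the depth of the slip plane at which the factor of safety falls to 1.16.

z = 1.04 m

Setting FS = 1.16 in FS = [c' + γz cos²β tanφ'] / [γz sinβ cosβ] and solving for z:
z = c' / [γ cosβ (FS·sinβ − cosβ·tanφ')]
  = 5.9 / [17.5·cos40.1°·(1.16·sin40.1° − cos40.1°·tan22.8°)]
  = 5.9 / [17.5·0.7649·(1.16·0.6441 − 0.7649·0.4204)]
  = 5.9 / 5.6977 = 1.036 m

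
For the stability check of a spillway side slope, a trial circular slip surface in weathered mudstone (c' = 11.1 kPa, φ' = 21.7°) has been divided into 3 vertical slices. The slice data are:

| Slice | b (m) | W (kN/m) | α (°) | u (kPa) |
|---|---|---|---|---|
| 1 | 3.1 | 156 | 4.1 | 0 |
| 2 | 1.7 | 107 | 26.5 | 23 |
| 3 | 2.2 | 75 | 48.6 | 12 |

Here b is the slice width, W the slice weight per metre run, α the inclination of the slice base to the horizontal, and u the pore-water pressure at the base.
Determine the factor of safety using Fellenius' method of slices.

FS = 1.55

Ordinary method of slices: FS = Σ[c'·Δl_i + (W_i cosα_i − u_i·Δl_i)·tanφ'] / Σ W_i sinα_i, with Δl_i = b_i / cosα_i.
Slice 1: Δl = 3.1/cos4.1° = 3.108 m; N'_1 = 156·cos4.1° − 0·3.108 = 155.6; c'Δl = 34.50; W sinα = 11.2
Slice 2: Δl = 1.7/cos26.5° = 1.900 m; N'_2 = 107·cos26.5° − 23·1.900 = 52.1; c'Δl = 21.09; W sinα = 47.7
Slice 3: Δl = 2.2/cos48.6° = 3.327 m; N'_3 = 75·cos48.6° − 12·3.327 = 9.7; c'Δl = 36.93; W sinα = 56.3
Σc'Δl = 92.5 kN/m; ΣN' = 217.3 kN/m; ΣW sinα = 115.2 kN/m
Resisting = 92.5 + 217.3·tan21.7° = 92.5 + 86.5 = 179.0 kN/m
FS = 179.0 / 115.2 = 1.554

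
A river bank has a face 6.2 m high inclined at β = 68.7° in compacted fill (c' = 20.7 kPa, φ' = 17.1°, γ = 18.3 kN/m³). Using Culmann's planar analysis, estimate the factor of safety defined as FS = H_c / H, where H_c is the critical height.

H_c = (4c'/γ) · sinβ cosφ' / [1 − cos(β − φ')]
    = (4·20.7/18.3) · sin68.7°·cos17.1° / [1 − cos51.6°]
    = 4.525 · 0.8905 / 0.3789 = 10.64 m
FS = H_c / H = 10.64 / 6.2 = 1.715

FS = 1.72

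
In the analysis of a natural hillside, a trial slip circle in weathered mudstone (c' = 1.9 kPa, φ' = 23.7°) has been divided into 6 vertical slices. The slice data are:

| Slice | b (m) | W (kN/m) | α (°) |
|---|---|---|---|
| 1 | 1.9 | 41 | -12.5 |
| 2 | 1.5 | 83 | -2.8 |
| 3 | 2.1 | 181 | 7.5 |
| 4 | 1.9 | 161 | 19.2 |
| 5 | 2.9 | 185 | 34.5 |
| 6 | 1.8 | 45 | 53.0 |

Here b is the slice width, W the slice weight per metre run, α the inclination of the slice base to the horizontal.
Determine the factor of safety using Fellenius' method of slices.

Ordinary method of slices: FS = Σ[c'·Δl_i + (W_i cosα_i)·tanφ'] / Σ W_i sinα_i, with Δl_i = b_i / cosα_i.
Slice 1: Δl = 1.9/cos(-12.5°) = 1.946 m; N'_1 = 41·cos(-12.5°) = 40.0; c'Δl = 3.70; W sinα = -8.9
Slice 2: Δl = 1.5/cos(-2.8°) = 1.502 m; N'_2 = 83·cos(-2.8°) = 82.9; c'Δl = 2.85; W sinα = -4.1
Slice 3: Δl = 2.1/cos7.5° = 2.118 m; N'_3 = 181·cos7.5° = 179.5; c'Δl = 4.02; W sinα = 23.6
Slice 4: Δl = 1.9/cos19.2° = 2.012 m; N'_4 = 161·cos19.2° = 152.0; c'Δl = 3.82; W sinα = 52.9
Slice 5: Δl = 2.9/cos34.5° = 3.519 m; N'_5 = 185·cos34.5° = 152.5; c'Δl = 6.69; W sinα = 104.8
Slice 6: Δl = 1.8/cos53.0° = 2.991 m; N'_6 = 45·cos53.0° = 27.1; c'Δl = 5.68; W sinα = 35.9
Σc'Δl = 26.8 kN/m; ΣN' = 634.0 kN/m; ΣW sinα = 204.4 kN/m
Resisting = 26.8 + 634.0·tan23.7° = 26.8 + 278.3 = 305.1 kN/m
FS = 305.1 / 204.4 = 1.493

FS = 1.49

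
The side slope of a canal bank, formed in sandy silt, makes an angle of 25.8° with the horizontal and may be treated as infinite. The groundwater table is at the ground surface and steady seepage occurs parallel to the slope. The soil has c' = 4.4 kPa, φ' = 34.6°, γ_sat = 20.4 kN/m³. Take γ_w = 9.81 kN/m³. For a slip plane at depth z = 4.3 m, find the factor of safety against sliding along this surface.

FS = 0.87

With seepage parallel to the slope and the water table at the surface, the effective normal stress on the slip plane uses the buoyant unit weight γ' = γ_sat − γ_w while the driving shear stress uses γ_sat:
FS = [c' + γ' z cos²β tanφ'] / [γ_sat z sinβ cosβ]
γ' = 20.4 − 9.81 = 10.59 kN/m³
Numerator = 4.4 + 10.59·4.3·cos²25.8°·tan34.6° = 4.4 + 10.59·4.3·0.8106·0.6899 = 29.863 kPa
Denominator = 20.4·4.3·sin25.8°·cos25.8° = 20.4·4.3·0.4352·0.9003 = 34.373 kPa
FS = 29.863 / 34.373 = 0.869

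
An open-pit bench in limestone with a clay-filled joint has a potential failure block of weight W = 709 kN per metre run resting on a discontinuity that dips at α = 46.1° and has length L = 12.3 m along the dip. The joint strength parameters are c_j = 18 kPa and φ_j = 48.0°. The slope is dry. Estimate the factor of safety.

Resolving the block weight along and normal to the plane and applying the Mohr–Coulomb strength on the joint:
N' = W cosα = 709·cos46.1° = 491.6 kN/m
Driving force T = W sinα = 709·sin46.1° = 510.9 kN/m
Resisting force R = c_j·L + N'·tanφ_j = 18·12.3 + 491.6·tan48.0° = 221.4 + 546.0 = 767.4 kN/m
FS = R / T = 767.4 / 510.9 = 1.502

FS = 1.50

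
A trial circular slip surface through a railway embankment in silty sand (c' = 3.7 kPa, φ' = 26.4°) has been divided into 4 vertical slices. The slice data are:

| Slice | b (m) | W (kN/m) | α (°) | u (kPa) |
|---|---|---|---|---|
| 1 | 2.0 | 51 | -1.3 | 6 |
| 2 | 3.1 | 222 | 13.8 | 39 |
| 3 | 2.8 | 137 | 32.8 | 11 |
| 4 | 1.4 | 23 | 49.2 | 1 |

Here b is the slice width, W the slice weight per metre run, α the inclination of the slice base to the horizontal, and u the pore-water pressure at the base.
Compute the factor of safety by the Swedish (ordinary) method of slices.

Ordinary method of slices: FS = Σ[c'·Δl_i + (W_i cosα_i − u_i·Δl_i)·tanφ'] / Σ W_i sinα_i, with Δl_i = b_i / cosα_i.
Slice 1: Δl = 2.0/cos(-1.3°) = 2.001 m; N'_1 = 51·cos(-1.3°) − 6·2.001 = 39.0; c'Δl = 7.40; W sinα = -1.2
Slice 2: Δl = 3.1/cos13.8° = 3.192 m; N'_2 = 222·cos13.8° − 39·3.192 = 91.1; c'Δl = 11.81; W sinα = 53.0
Slice 3: Δl = 2.8/cos32.8° = 3.331 m; N'_3 = 137·cos32.8° − 11·3.331 = 78.5; c'Δl = 12.33; W sinα = 74.2
Slice 4: Δl = 1.4/cos49.2° = 2.143 m; N'_4 = 23·cos49.2° − 1·2.143 = 12.9; c'Δl = 7.93; W sinα = 17.4
Σc'Δl = 39.5 kN/m; ΣN' = 221.5 kN/m; ΣW sinα = 143.4 kN/m
Resisting = 39.5 + 221.5·tan26.4° = 39.5 + 109.9 = 149.4 kN/m
FS = 149.4 / 143.4 = 1.042

FS = 1.04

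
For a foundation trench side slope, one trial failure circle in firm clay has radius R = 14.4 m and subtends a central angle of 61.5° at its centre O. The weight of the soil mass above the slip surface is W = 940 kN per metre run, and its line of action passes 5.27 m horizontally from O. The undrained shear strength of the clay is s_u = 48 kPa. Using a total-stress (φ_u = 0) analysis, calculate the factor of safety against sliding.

FS = 2.16

Taking moments about the centre O, the resisting moment is provided by the undrained shear strength acting along the arc:
Arc length L_a = R·θ = 14.4·(61.5°·π/180) = 14.4·1.0734 = 15.46 m
M_R = s_u·L_a·R = 48·15.46·14.4 = 10683.6 kN·m/m
M_D = W·d = 940·5.27 = 4953.8 kN·m/m
FS = M_R / M_D = 10683.6 / 4953.8 = 2.157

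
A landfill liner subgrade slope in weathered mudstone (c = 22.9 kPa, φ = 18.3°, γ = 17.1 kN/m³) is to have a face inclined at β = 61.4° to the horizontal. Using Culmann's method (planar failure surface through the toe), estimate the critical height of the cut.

Culmann's analysis gives the critical failure plane at α_cr = (β + φ)/2 = (61.4 + 18.3)/2 = 39.9°, and the critical height
H_c = (4c/γ) · sinβ cosφ / [1 − cos(β − φ)]
    = (4·22.9/17.1) · sin61.4°·cos18.3° / [1 − cos(43.1°)]
    = 5.357 · 0.8780·0.9494 / [1 − 0.7302]
    = 5.357 · 0.8336 / 0.2698
    = 16.55 m

H_c = 16.55 m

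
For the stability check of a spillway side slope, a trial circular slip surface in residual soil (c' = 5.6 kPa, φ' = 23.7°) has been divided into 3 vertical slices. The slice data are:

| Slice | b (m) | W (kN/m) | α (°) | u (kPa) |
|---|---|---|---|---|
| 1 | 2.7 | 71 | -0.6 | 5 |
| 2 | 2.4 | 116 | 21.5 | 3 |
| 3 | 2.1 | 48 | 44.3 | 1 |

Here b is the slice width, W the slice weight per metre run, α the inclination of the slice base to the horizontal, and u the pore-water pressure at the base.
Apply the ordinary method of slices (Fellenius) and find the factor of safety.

FS = 1.71

Ordinary method of slices: FS = Σ[c'·Δl_i + (W_i cosα_i − u_i·Δl_i)·tanφ'] / Σ W_i sinα_i, with Δl_i = b_i / cosα_i.
Slice 1: Δl = 2.7/cos(-0.6°) = 2.700 m; N'_1 = 71·cos(-0.6°) − 5·2.700 = 57.5; c'Δl = 15.12; W sinα = -0.7
Slice 2: Δl = 2.4/cos21.5° = 2.579 m; N'_2 = 116·cos21.5° − 3·2.579 = 100.2; c'Δl = 14.45; W sinα = 42.5
Slice 3: Δl = 2.1/cos44.3° = 2.934 m; N'_3 = 48·cos44.3° − 1·2.934 = 31.4; c'Δl = 16.43; W sinα = 33.5
Σc'Δl = 46.0 kN/m; ΣN' = 189.1 kN/m; ΣW sinα = 75.3 kN/m
Resisting = 46.0 + 189.1·tan23.7° = 46.0 + 83.0 = 129.0 kN/m
FS = 129.0 / 75.3 = 1.713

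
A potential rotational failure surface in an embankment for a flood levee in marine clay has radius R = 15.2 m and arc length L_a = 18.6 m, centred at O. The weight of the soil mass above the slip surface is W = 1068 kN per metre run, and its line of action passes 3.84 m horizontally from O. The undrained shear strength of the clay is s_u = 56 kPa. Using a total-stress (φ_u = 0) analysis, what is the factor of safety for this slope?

FS = 3.86

Taking moments about the centre O, the resisting moment is provided by the undrained shear strength acting along the arc:
M_R = s_u·L_a·R = 56·18.60·15.2 = 15832.3 kN·m/m
M_D = W·d = 1068·3.84 = 4101.1 kN·m/m
FS = M_R / M_D = 15832.3 / 4101.1 = 3.860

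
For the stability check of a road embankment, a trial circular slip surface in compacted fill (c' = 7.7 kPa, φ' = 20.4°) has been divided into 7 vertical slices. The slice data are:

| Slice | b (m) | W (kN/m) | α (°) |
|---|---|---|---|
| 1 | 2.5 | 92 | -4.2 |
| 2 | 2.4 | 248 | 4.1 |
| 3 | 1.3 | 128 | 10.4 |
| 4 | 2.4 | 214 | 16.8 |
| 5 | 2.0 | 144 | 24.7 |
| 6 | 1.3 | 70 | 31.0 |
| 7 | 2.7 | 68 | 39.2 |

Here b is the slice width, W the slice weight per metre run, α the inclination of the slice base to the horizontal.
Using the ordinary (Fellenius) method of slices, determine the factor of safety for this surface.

Ordinary method of slices: FS = Σ[c'·Δl_i + (W_i cosα_i)·tanφ'] / Σ W_i sinα_i, with Δl_i = b_i / cosα_i.
Slice 1: Δl = 2.5/cos(-4.2°) = 2.507 m; N'_1 = 92·cos(-4.2°) = 91.8; c'Δl = 19.30; W sinα = -6.7
Slice 2: Δl = 2.4/cos4.1° = 2.406 m; N'_2 = 248·cos4.1° = 247.4; c'Δl = 18.53; W sinα = 17.7
Slice 3: Δl = 1.3/cos10.4° = 1.322 m; N'_3 = 128·cos10.4° = 125.9; c'Δl = 10.18; W sinα = 23.1
Slice 4: Δl = 2.4/cos16.8° = 2.507 m; N'_4 = 214·cos16.8° = 204.9; c'Δl = 19.30; W sinα = 61.9
Slice 5: Δl = 2.0/cos24.7° = 2.201 m; N'_5 = 144·cos24.7° = 130.8; c'Δl = 16.95; W sinα = 60.2
Slice 6: Δl = 1.3/cos31.0° = 1.517 m; N'_6 = 70·cos31.0° = 60.0; c'Δl = 11.68; W sinα = 36.1
Slice 7: Δl = 2.7/cos39.2° = 3.484 m; N'_7 = 68·cos39.2° = 52.7; c'Δl = 26.83; W sinα = 43.0
Σc'Δl = 122.8 kN/m; ΣN' = 913.4 kN/m; ΣW sinα = 235.2 kN/m
Resisting = 122.8 + 913.4·tan20.4° = 122.8 + 339.7 = 462.5 kN/m
FS = 462.5 / 235.2 = 1.967

FS = 1.97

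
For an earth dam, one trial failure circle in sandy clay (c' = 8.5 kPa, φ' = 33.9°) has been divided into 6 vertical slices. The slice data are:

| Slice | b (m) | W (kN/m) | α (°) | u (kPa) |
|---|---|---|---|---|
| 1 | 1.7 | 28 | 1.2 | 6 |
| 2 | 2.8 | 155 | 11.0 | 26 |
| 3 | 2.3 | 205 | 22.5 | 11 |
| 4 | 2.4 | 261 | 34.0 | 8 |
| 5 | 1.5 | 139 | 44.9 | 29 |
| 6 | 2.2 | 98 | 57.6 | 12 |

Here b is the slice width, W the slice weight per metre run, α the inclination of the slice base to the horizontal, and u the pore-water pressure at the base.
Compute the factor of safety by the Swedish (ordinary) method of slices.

FS = 1.07

Ordinary method of slices: FS = Σ[c'·Δl_i + (W_i cosα_i − u_i·Δl_i)·tanφ'] / Σ W_i sinα_i, with Δl_i = b_i / cosα_i.
Slice 1: Δl = 1.7/cos1.2° = 1.700 m; N'_1 = 28·cos1.2° − 6·1.700 = 17.8; c'Δl = 14.45; W sinα = 0.6
Slice 2: Δl = 2.8/cos11.0° = 2.852 m; N'_2 = 155·cos11.0° − 26·2.852 = 78.0; c'Δl = 24.25; W sinα = 29.6
Slice 3: Δl = 2.3/cos22.5° = 2.490 m; N'_3 = 205·cos22.5° − 11·2.490 = 162.0; c'Δl = 21.16; W sinα = 78.5
Slice 4: Δl = 2.4/cos34.0° = 2.895 m; N'_4 = 261·cos34.0° − 8·2.895 = 193.2; c'Δl = 24.61; W sinα = 145.9
Slice 5: Δl = 1.5/cos44.9° = 2.118 m; N'_5 = 139·cos44.9° − 29·2.118 = 37.0; c'Δl = 18.00; W sinα = 98.1
Slice 6: Δl = 2.2/cos57.6° = 4.106 m; N'_6 = 98·cos57.6° − 12·4.106 = 3.2; c'Δl = 34.90; W sinα = 82.7
Σc'Δl = 137.4 kN/m; ΣN' = 491.3 kN/m; ΣW sinα = 435.4 kN/m
Resisting = 137.4 + 491.3·tan33.9° = 137.4 + 330.1 = 467.5 kN/m
FS = 467.5 / 435.4 = 1.074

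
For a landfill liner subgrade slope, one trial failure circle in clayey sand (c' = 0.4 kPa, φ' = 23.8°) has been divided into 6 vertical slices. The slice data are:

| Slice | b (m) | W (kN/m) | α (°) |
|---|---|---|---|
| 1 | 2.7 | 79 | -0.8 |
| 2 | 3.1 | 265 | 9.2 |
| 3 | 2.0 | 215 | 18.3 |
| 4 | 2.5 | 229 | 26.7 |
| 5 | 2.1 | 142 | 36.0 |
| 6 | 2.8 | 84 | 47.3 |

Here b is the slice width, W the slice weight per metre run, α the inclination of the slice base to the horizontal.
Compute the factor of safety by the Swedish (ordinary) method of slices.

Ordinary method of slices: FS = Σ[c'·Δl_i + (W_i cosα_i)·tanφ'] / Σ W_i sinα_i, with Δl_i = b_i / cosα_i.
Slice 1: Δl = 2.7/cos(-0.8°) = 2.700 m; N'_1 = 79·cos(-0.8°) = 79.0; c'Δl = 1.08; W sinα = -1.1
Slice 2: Δl = 3.1/cos9.2° = 3.140 m; N'_2 = 265·cos9.2° = 261.6; c'Δl = 1.26; W sinα = 42.4
Slice 3: Δl = 2.0/cos18.3° = 2.107 m; N'_3 = 215·cos18.3° = 204.1; c'Δl = 0.84; W sinα = 67.5
Slice 4: Δl = 2.5/cos26.7° = 2.798 m; N'_4 = 229·cos26.7° = 204.6; c'Δl = 1.12; W sinα = 102.9
Slice 5: Δl = 2.1/cos36.0° = 2.596 m; N'_5 = 142·cos36.0° = 114.9; c'Δl = 1.04; W sinα = 83.5
Slice 6: Δl = 2.8/cos47.3° = 4.129 m; N'_6 = 84·cos47.3° = 57.0; c'Δl = 1.65; W sinα = 61.7
Σc'Δl = 7.0 kN/m; ΣN' = 921.1 kN/m; ΣW sinα = 356.9 kN/m
Resisting = 7.0 + 921.1·tan23.8° = 7.0 + 406.3 = 413.3 kN/m
FS = 413.3 / 356.9 = 1.158

FS = 1.16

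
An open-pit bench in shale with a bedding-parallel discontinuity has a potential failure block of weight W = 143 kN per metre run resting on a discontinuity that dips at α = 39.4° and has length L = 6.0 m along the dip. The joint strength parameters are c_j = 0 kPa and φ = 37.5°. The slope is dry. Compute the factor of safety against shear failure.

Resolving the block weight along and normal to the plane and applying the Mohr–Coulomb strength on the joint:
N' = W cosα = 143·cos39.4° = 110.5 kN/m
Driving force T = W sinα = 143·sin39.4° = 90.8 kN/m
Resisting force R = c_j·L + N'·tanφ = 0·6.0 + 110.5·tan37.5° = 0.0 + 84.8 = 84.8 kN/m
FS = R / T = 84.8 / 90.8 = 0.934

FS = 0.93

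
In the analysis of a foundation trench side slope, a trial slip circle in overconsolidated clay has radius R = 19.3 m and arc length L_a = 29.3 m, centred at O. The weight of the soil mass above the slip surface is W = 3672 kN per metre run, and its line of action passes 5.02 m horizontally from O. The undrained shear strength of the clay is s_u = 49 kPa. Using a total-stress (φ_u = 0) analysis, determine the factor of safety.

Taking moments about the centre O, the resisting moment is provided by the undrained shear strength acting along the arc:
M_R = s_u·L_a·R = 49·29.30·19.3 = 27709.0 kN·m/m
M_D = W·d = 3672·5.02 = 18433.4 kN·m/m
FS = M_R / M_D = 27709.0 / 18433.4 = 1.503

FS = 1.50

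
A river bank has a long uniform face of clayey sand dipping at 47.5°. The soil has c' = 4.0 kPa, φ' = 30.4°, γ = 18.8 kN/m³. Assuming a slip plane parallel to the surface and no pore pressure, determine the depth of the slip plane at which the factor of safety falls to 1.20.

Setting FS = 1.20 in FS = [c' + γz cos²β tanφ'] / [γz sinβ cosβ] and solving for z:
z = c' / [γ cosβ (FS·sinβ − cosβ·tanφ')]
  = 4.0 / [18.8·cos47.5°·(1.20·sin47.5° − cos47.5°·tan30.4°)]
  = 4.0 / [18.8·0.6756·(1.20·0.7373 − 0.6756·0.5867)]
  = 4.0 / 6.2028 = 0.645 m

z = 0.64 m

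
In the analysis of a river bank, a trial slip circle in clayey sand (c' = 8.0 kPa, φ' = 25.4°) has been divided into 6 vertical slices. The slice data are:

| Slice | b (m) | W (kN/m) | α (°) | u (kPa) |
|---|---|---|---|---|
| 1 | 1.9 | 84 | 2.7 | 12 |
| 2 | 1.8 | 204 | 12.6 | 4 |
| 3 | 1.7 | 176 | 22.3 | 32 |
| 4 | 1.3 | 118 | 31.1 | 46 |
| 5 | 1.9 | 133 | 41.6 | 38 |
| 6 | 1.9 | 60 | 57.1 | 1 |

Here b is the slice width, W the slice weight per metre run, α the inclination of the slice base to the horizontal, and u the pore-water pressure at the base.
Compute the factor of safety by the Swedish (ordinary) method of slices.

FS = 0.97

Ordinary method of slices: FS = Σ[c'·Δl_i + (W_i cosα_i − u_i·Δl_i)·tanφ'] / Σ W_i sinα_i, with Δl_i = b_i / cosα_i.
Slice 1: Δl = 1.9/cos2.7° = 1.902 m; N'_1 = 84·cos2.7° − 12·1.902 = 61.1; c'Δl = 15.22; W sinα = 4.0
Slice 2: Δl = 1.8/cos12.6° = 1.844 m; N'_2 = 204·cos12.6° − 4·1.844 = 191.7; c'Δl = 14.76; W sinα = 44.5
Slice 3: Δl = 1.7/cos22.3° = 1.837 m; N'_3 = 176·cos22.3° − 32·1.837 = 104.0; c'Δl = 14.70; W sinα = 66.8
Slice 4: Δl = 1.3/cos31.1° = 1.518 m; N'_4 = 118·cos31.1° − 46·1.518 = 31.2; c'Δl = 12.15; W sinα = 61.0
Slice 5: Δl = 1.9/cos41.6° = 2.541 m; N'_5 = 133·cos41.6° − 38·2.541 = 2.9; c'Δl = 20.33; W sinα = 88.3
Slice 6: Δl = 1.9/cos57.1° = 3.498 m; N'_6 = 60·cos57.1° − 1·3.498 = 29.1; c'Δl = 27.98; W sinα = 50.4
Σc'Δl = 105.1 kN/m; ΣN' = 420.0 kN/m; ΣW sinα = 314.9 kN/m
Resisting = 105.1 + 420.0·tan25.4° = 105.1 + 199.4 = 304.6 kN/m
FS = 304.6 / 314.9 = 0.967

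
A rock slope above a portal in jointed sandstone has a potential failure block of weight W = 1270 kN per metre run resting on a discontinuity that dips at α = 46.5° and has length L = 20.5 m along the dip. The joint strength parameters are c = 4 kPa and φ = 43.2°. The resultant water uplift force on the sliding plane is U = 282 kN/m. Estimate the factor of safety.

FS = 0.69

Resolving the block weight along and normal to the plane and applying the Mohr–Coulomb strength on the joint:
N' = W cosα − U = 1270·cos46.5° − 282 = 592.2 kN/m
Driving force T = W sinα = 1270·sin46.5° = 921.2 kN/m
Resisting force R = c·L + N'·tanφ = 4·20.5 + 592.2·tan43.2° = 82.0 + 556.1 = 638.1 kN/m
FS = R / T = 638.1 / 921.2 = 0.693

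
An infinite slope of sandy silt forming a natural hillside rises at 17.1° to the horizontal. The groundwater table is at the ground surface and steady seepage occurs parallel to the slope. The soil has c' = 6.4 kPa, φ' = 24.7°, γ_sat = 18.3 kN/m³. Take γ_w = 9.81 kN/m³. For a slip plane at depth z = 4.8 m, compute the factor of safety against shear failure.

With seepage parallel to the slope and the water table at the surface, the effective normal stress on the slip plane uses the buoyant unit weight γ' = γ_sat − γ_w while the driving shear stress uses γ_sat:
FS = [c' + γ' z cos²β tanφ'] / [γ_sat z sinβ cosβ]
γ' = 18.3 − 9.81 = 8.49 kN/m³
Numerator = 6.4 + 8.49·4.8·cos²17.1°·tan24.7° = 6.4 + 8.49·4.8·0.9135·0.4599 = 23.523 kPa
Denominator = 18.3·4.8·sin17.1°·cos17.1° = 18.3·4.8·0.2940·0.9558 = 24.687 kPa
FS = 23.523 / 24.687 = 0.953

FS = 0.95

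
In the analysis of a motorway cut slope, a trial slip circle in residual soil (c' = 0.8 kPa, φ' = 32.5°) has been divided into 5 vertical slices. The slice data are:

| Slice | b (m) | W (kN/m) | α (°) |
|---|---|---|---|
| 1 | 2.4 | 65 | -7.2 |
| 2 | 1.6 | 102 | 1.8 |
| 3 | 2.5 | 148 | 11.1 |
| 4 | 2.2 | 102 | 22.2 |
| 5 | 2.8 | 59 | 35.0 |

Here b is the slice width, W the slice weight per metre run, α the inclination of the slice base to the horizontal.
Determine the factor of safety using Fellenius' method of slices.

FS = 3.12

Ordinary method of slices: FS = Σ[c'·Δl_i + (W_i cosα_i)·tanφ'] / Σ W_i sinα_i, with Δl_i = b_i / cosα_i.
Slice 1: Δl = 2.4/cos(-7.2°) = 2.419 m; N'_1 = 65·cos(-7.2°) = 64.5; c'Δl = 1.94; W sinα = -8.1
Slice 2: Δl = 1.6/cos1.8° = 1.601 m; N'_2 = 102·cos1.8° = 101.9; c'Δl = 1.28; W sinα = 3.2
Slice 3: Δl = 2.5/cos11.1° = 2.548 m; N'_3 = 148·cos11.1° = 145.2; c'Δl = 2.04; W sinα = 28.5
Slice 4: Δl = 2.2/cos22.2° = 2.376 m; N'_4 = 102·cos22.2° = 94.4; c'Δl = 1.90; W sinα = 38.5
Slice 5: Δl = 2.8/cos35.0° = 3.418 m; N'_5 = 59·cos35.0° = 48.3; c'Δl = 2.73; W sinα = 33.8
Σc'Δl = 9.9 kN/m; ΣN' = 454.4 kN/m; ΣW sinα = 95.9 kN/m
Resisting = 9.9 + 454.4·tan32.5° = 9.9 + 289.5 = 299.4 kN/m
FS = 299.4 / 95.9 = 3.121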